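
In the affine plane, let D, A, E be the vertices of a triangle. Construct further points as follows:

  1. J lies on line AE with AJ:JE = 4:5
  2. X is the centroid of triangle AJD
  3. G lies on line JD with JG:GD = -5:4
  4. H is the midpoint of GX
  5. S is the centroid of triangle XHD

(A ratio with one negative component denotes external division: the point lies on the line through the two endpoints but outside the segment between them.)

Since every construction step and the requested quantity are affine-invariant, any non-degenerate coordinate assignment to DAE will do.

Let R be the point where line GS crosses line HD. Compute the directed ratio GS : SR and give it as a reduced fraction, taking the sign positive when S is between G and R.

Work in coordinates with D = (0, 0), A = (1, 0), E = (0, 1).
1. J lies on line AE with AJ:JE = 4:5 ⇒ J = (5/9, 4/9)
2. X is the centroid of triangle AJD ⇒ X = (14/27, 4/27)
3. G lies on line JD with JG:GD = -5:4 ⇒ G = (-20/9, -16/9)
4. H is the midpoint of GX ⇒ H = (-23/27, -22/27)
5. S is the centroid of triangle XHD ⇒ S = (-1/9, -2/9)
line GS meets HD at R = (-23/36, -11/18)
S = G + t·(R−G) with t = 4/3, so GS:SR = 4/3:-1/3

GS:SR = -4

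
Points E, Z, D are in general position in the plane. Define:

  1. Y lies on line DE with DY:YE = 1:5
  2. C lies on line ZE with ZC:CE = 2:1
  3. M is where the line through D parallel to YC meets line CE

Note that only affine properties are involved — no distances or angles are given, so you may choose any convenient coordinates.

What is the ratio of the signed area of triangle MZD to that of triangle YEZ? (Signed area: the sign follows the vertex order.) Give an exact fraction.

[MZD]:[YEZ] = 18/25

Assign E = (0, 0), Z = (1, 0), D = (0, 1) — the answer is frame-independent, so this choice is without loss of generality.
1. Y lies on line DE with DY:YE = 1:5 ⇒ Y = (0, 5/6)
2. C lies on line ZE with ZC:CE = 2:1 ⇒ C = (1/3, 0)
3. M is where the line through D parallel to YC meets line CE ⇒ M = (2/5, 0)
2·[MZD] = 3/5, 2·[YEZ] = 5/6
[MZD]:[YEZ] = 3/5:5/6 = 18/25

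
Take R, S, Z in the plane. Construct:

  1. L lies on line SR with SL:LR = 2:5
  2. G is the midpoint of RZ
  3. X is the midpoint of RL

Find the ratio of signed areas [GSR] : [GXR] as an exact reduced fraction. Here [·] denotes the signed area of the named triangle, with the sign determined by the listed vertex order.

[GSR]:[GXR] = 14/5

Set R = (0, 0), S = (1, 0), Z = (0, 1); any affine frame gives the same invariant.
1. L lies on line SR with SL:LR = 2:5 ⇒ L = (5/7, 0)
2. G is the midpoint of RZ ⇒ G = (0, 1/2)
3. X is the midpoint of RL ⇒ X = (5/14, 0)
2·[GSR] = -1/2, 2·[GXR] = -5/28
[GSR]:[GXR] = -1/2:-5/28 = 14/5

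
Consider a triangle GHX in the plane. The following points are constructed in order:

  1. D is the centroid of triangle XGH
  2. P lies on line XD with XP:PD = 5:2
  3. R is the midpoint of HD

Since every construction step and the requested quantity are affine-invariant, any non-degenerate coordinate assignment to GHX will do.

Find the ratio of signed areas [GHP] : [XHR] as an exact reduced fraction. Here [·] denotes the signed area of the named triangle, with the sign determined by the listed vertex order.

[GHP]:[XHR] = -22/7

Choose coordinates G = (0, 0), H = (1, 0), X = (0, 1).
1. D is the centroid of triangle XGH ⇒ D = (1/3, 1/3)
2. P lies on line XD with XP:PD = 5:2 ⇒ P = (5/21, 11/21)
3. R is the midpoint of HD ⇒ R = (2/3, 1/6)
2·[GHP] = 11/21, 2·[XHR] = -1/6
[GHP]:[XHR] = 11/21:-1/6 = -22/7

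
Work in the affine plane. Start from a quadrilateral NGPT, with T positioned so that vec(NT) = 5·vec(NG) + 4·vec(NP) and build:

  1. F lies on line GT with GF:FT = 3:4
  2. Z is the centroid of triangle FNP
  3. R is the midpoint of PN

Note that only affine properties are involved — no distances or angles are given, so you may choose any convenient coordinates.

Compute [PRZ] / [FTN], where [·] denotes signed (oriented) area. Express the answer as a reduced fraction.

[PRZ]:[FTN] = 19/96

Assign N = (0, 0), G = (1, 0), P = (0, 1), T = (5, 4) — the answer is frame-independent, so this choice is without loss of generality.
1. F lies on line GT with GF:FT = 3:4 ⇒ F = (19/7, 12/7)
2. Z is the centroid of triangle FNP ⇒ Z = (19/21, 19/21)
3. R is the midpoint of PN ⇒ R = (0, 1/2)
2·[PRZ] = 19/42, 2·[FTN] = 16/7
[PRZ]:[FTN] = 19/42:16/7 = 19/96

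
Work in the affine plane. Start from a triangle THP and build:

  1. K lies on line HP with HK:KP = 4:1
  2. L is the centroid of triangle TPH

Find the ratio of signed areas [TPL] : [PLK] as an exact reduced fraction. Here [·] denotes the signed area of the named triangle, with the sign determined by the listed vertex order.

[TPL]:[PLK] = -5

Work in coordinates with T = (0, 0), H = (1, 0), P = (0, 1).
1. K lies on line HP with HK:KP = 4:1 ⇒ K = (1/5, 4/5)
2. L is the centroid of triangle TPH ⇒ L = (1/3, 1/3)
2·[TPL] = -1/3, 2·[PLK] = 1/15
[TPL]:[PLK] = -1/3:1/15 = -5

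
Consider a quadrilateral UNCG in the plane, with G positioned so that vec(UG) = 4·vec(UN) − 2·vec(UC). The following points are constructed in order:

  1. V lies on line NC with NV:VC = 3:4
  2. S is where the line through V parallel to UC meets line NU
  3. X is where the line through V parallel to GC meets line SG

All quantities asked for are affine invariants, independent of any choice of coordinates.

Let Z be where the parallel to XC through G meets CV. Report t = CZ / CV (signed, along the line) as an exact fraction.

t = -14/9

Work in coordinates with U = (0, 0), N = (1, 0), C = (0, 1), G = (4, -2).
1. V lies on line NC with NV:VC = 3:4 ⇒ V = (4/7, 3/7)
2. S is where the line through V parallel to UC meets line NU ⇒ S = (4/7, 0)
3. X is where the line through V parallel to GC meets line SG ⇒ X = (22/7, -3/2)
through G parallel to XC: direction (-22/7, 5/2); meets CV at Z = (-8/9, 17/9)
Z = C + t·(V−C) with t = -14/9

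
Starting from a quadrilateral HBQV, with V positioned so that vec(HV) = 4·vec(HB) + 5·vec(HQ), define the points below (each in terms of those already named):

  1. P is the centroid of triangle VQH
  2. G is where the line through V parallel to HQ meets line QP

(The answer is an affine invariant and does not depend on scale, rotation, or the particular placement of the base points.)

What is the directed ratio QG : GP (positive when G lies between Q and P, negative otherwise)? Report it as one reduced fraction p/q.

Work in coordinates with H = (0, 0), B = (1, 0), Q = (0, 1), V = (4, 5).
1. P is the centroid of triangle VQH ⇒ P = (4/3, 2)
2. G is where the line through V parallel to HQ meets line QP ⇒ G = (4, 4)
G = Q + t·(P−Q) with t = 3, so QG:GP = t:(1−t) = 3:-2

QG:GP = -3/2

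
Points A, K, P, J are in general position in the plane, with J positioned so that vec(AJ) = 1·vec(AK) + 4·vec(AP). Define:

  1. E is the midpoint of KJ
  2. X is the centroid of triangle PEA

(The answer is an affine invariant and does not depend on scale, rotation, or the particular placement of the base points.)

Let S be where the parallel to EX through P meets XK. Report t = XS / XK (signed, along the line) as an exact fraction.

t = -1/4

Work in coordinates with A = (0, 0), K = (1, 0), P = (0, 1), J = (1, 4).
1. E is the midpoint of KJ ⇒ E = (1, 2)
2. X is the centroid of triangle PEA ⇒ X = (1/3, 1)
through P parallel to EX: direction (-2/3, -1); meets XK at S = (1/6, 5/4)
S = X + t·(K−X) with t = -1/4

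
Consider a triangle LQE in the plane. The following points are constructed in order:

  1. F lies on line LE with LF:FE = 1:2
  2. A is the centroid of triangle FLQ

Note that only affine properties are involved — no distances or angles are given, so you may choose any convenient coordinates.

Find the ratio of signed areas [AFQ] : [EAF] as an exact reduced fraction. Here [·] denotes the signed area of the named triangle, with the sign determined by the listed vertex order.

[AFQ]:[EAF] = 1/2

Set L = (0, 0), Q = (1, 0), E = (0, 1); any affine frame gives the same invariant.
1. F lies on line LE with LF:FE = 1:2 ⇒ F = (0, 1/3)
2. A is the centroid of triangle FLQ ⇒ A = (1/3, 1/9)
2·[AFQ] = -1/9, 2·[EAF] = -2/9
[AFQ]:[EAF] = -1/9:-2/9 = 1/2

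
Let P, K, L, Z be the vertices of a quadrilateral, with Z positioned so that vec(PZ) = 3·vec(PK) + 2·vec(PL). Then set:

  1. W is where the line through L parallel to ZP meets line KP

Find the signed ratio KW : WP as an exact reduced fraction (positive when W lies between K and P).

Assign P = (0, 0), K = (1, 0), L = (0, 1), Z = (3, 2) — the answer is frame-independent, so this choice is without loss of generality.
1. W is where the line through L parallel to ZP meets line KP ⇒ W = (-3/2, 0)
W = K + t·(P−K) with t = 5/2, so KW:WP = t:(1−t) = 5/2:-3/2

KW:WP = -5/3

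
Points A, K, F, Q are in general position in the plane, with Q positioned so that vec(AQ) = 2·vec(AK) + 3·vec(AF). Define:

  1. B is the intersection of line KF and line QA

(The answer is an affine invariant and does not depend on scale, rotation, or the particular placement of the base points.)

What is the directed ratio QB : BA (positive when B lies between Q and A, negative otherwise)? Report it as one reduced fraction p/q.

Assign A = (0, 0), K = (1, 0), F = (0, 1), Q = (2, 3) — the answer is frame-independent, so this choice is without loss of generality.
1. B is the intersection of line KF and line QA ⇒ B = (2/5, 3/5)
B = Q + t·(A−Q) with t = 4/5, so QB:BA = t:(1−t) = 4/5:1/5

QB:BA = 4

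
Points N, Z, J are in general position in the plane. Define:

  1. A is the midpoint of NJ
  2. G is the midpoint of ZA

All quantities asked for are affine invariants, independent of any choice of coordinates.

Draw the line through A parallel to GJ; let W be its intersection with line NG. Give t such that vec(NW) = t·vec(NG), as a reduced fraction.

Assign N = (0, 0), Z = (1, 0), J = (0, 1) — the answer is frame-independent, so this choice is without loss of generality.
1. A is the midpoint of NJ ⇒ A = (0, 1/2)
2. G is the midpoint of ZA ⇒ G = (1/2, 1/4)
through A parallel to GJ: direction (-1/2, 3/4); meets NG at W = (1/4, 1/8)
W = N + t·(G−N) with t = 1/2

t = 1/2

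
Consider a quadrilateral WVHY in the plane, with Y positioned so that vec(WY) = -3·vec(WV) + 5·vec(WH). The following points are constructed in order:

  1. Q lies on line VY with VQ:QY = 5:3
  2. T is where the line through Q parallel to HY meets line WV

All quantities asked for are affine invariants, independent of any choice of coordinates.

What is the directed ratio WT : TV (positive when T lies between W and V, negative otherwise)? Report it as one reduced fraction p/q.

WT:TV = 27/5

Work in coordinates with W = (0, 0), V = (1, 0), H = (0, 1), Y = (-3, 5).
1. Q lies on line VY with VQ:QY = 5:3 ⇒ Q = (-3/2, 25/8)
2. T is where the line through Q parallel to HY meets line WV ⇒ T = (27/32, 0)
T = W + t·(V−W) with t = 27/32, so WT:TV = t:(1−t) = 27/32:5/32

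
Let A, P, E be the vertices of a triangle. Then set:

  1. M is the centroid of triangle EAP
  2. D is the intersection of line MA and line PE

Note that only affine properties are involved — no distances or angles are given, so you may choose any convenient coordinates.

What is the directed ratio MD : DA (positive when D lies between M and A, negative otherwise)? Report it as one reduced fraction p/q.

Work in coordinates with A = (0, 0), P = (1, 0), E = (0, 1).
1. M is the centroid of triangle EAP ⇒ M = (1/3, 1/3)
2. D is the intersection of line MA and line PE ⇒ D = (1/2, 1/2)
D = M + t·(A−M) with t = -1/2, so MD:DA = t:(1−t) = -1/2:3/2

MD:DA = -1/3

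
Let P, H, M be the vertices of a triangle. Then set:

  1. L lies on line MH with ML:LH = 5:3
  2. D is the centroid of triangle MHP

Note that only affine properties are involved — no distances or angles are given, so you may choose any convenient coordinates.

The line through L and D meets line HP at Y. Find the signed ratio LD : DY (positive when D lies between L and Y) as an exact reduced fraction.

Set P = (0, 0), H = (1, 0), M = (0, 1); any affine frame gives the same invariant.
1. L lies on line MH with ML:LH = 5:3 ⇒ L = (5/8, 3/8)
2. D is the centroid of triangle MHP ⇒ D = (1/3, 1/3)
line LD meets HP at Y = (-2, 0)
D = L + t·(Y−L) with t = 1/9, so LD:DY = 1/9:8/9

LD:DY = 1/8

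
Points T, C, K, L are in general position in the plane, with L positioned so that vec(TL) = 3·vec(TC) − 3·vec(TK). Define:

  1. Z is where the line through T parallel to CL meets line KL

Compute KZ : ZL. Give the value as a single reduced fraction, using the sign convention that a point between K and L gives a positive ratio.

KZ:ZL = -2/3

Work in coordinates with T = (0, 0), C = (1, 0), K = (0, 1), L = (3, -3).
1. Z is where the line through T parallel to CL meets line KL ⇒ Z = (-6, 9)
Z = K + t·(L−K) with t = -2, so KZ:ZL = t:(1−t) = -2:3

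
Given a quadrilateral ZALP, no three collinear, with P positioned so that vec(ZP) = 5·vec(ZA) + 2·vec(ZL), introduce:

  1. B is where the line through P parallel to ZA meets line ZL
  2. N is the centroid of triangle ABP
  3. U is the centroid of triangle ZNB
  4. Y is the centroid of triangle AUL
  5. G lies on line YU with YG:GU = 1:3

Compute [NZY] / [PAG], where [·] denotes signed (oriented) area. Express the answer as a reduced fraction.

Assign Z = (0, 0), A = (1, 0), L = (0, 1), P = (5, 2) — the answer is frame-independent, so this choice is without loss of generality.
1. B is where the line through P parallel to ZA meets line ZL ⇒ B = (0, 2)
2. N is the centroid of triangle ABP ⇒ N = (2, 4/3)
3. U is the centroid of triangle ZNB ⇒ U = (2/3, 10/9)
4. Y is the centroid of triangle AUL ⇒ Y = (5/9, 19/27)
5. G lies on line YU with YG:GU = 1:3 ⇒ G = (7/12, 29/36)
2·[NZY] = -2/3, 2·[PAG] = -73/18
[NZY]:[PAG] = -2/3:-73/18 = 12/73

[NZY]:[PAG] = 12/73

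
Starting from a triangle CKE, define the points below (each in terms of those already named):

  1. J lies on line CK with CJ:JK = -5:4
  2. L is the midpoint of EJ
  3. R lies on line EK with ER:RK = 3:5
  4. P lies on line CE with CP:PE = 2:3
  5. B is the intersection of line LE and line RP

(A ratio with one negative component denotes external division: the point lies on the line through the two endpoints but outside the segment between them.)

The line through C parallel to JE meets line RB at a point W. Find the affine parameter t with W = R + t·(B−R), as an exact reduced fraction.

Assign C = (0, 0), K = (1, 0), E = (0, 1) — the answer is frame-independent, so this choice is without loss of generality.
1. J lies on line CK with CJ:JK = -5:4 ⇒ J = (5, 0)
2. L is the midpoint of EJ ⇒ L = (5/2, 1/2)
3. R lies on line EK with ER:RK = 3:5 ⇒ R = (3/8, 5/8)
4. P lies on line CE with CP:PE = 2:3 ⇒ P = (0, 2/5)
5. B is the intersection of line LE and line RP ⇒ B = (3/4, 17/20)
through C parallel to JE: direction (-5, 1); meets RB at W = (-1/2, 1/10)
W = R + t·(B−R) with t = -7/3

t = -7/3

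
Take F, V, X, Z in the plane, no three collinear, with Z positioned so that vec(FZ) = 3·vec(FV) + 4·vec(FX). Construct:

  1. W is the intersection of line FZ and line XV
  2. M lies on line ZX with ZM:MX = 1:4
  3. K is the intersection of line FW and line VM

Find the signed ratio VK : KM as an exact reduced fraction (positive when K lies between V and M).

Set F = (0, 0), V = (1, 0), X = (0, 1), Z = (3, 4); any affine frame gives the same invariant.
1. W is the intersection of line FZ and line XV ⇒ W = (3/7, 4/7)
2. M lies on line ZX with ZM:MX = 1:4 ⇒ M = (12/5, 17/5)
3. K is the intersection of line FW and line VM ⇒ K = (51/23, 68/23)
K = V + t·(M−V) with t = 20/23, so VK:KM = t:(1−t) = 20/23:3/23

VK:KM = 20/3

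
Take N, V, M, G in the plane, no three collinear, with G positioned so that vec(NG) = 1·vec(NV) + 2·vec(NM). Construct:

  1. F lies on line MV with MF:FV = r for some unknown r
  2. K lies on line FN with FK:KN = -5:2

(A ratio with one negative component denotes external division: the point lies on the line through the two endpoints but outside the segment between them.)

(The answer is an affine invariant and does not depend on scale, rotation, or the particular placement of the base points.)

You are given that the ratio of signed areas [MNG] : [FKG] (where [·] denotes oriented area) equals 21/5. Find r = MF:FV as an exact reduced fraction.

r = 2/5

Set N = (0, 0), V = (1, 0), M = (0, 1), G = (1, 2); any affine frame gives the same invariant.
1. With MF:FV = r, write λ = r/(r+1) so F = M + λ·(V−M); F is affine-linear in λ
2. K lies on line FN with FK:KN = -5:2 ⇒ K is an affine combination of earlier points and hence also affine-linear in λ
Every point depending on F is an affine combination of F and λ-independent points, so each such coordinate is linear in λ; the λ² term in each signed area is a multiple of (V−M)×(V−M) = 0, so 2·[MNG] and 2·[FKG] are each linear in λ. Evaluating at λ=0 and λ=1:
  2·[MNG] = 1,   2·[FKG] = -5·λ + 5/3
So [MNG]:[FKG] = (1) / (-5·λ + 5/3). Setting this equal to 21/5:
  1 = 21/5·(-5·λ + 5/3)  ⇒  λ = 2/7
Then r = λ/(1−λ) = (2/7)/(5/7) = 2/5. Check: with r = 2/5, F = (2/7, 5/7) and [MNG]:[FKG] = 21/5 as required.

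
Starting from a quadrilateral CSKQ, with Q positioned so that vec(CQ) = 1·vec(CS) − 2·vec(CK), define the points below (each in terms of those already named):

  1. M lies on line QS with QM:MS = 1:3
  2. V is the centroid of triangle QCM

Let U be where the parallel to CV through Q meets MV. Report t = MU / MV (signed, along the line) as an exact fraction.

Assign C = (0, 0), S = (1, 0), K = (0, 1), Q = (1, -2) — the answer is frame-independent, so this choice is without loss of generality.
1. M lies on line QS with QM:MS = 1:3 ⇒ M = (1, -3/2)
2. V is the centroid of triangle QCM ⇒ V = (2/3, -7/6)
through Q parallel to CV: direction (2/3, -7/6); meets MV at U = (1/3, -5/6)
U = M + t·(V−M) with t = 2

t = 2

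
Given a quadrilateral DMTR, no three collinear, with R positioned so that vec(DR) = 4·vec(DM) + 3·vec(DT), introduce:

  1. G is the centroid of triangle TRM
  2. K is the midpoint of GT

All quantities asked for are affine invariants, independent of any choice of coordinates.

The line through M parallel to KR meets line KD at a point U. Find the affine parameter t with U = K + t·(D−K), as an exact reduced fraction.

t = 24/13

Work in coordinates with D = (0, 0), M = (1, 0), T = (0, 1), R = (4, 3).
1. G is the centroid of triangle TRM ⇒ G = (5/3, 4/3)
2. K is the midpoint of GT ⇒ K = (5/6, 7/6)
through M parallel to KR: direction (19/6, 11/6); meets KD at U = (-55/78, -77/78)
U = K + t·(D−K) with t = 24/13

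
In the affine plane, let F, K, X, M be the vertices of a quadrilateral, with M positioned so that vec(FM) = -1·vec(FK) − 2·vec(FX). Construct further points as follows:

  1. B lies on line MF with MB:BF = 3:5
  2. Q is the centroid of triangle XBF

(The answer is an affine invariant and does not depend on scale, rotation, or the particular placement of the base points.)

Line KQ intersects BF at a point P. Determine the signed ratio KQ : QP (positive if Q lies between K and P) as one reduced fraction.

KQ:QP = -7

Choose coordinates F = (0, 0), K = (1, 0), X = (0, 1), M = (-1, -2).
1. B lies on line MF with MB:BF = 3:5 ⇒ B = (-5/8, -5/4)
2. Q is the centroid of triangle XBF ⇒ Q = (-5/24, -1/12)
line KQ meets BF at P = (-1/28, -1/14)
Q = K + t·(P−K) with t = 7/6, so KQ:QP = 7/6:-1/6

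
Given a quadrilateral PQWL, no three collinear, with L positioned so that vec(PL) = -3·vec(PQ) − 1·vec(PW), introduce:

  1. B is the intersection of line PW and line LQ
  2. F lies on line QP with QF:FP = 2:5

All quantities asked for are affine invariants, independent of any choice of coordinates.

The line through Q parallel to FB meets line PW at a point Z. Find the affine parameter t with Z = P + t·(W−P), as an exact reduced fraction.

Work in coordinates with P = (0, 0), Q = (1, 0), W = (0, 1), L = (-3, -1).
1. B is the intersection of line PW and line LQ ⇒ B = (0, -1/4)
2. F lies on line QP with QF:FP = 2:5 ⇒ F = (5/7, 0)
through Q parallel to FB: direction (-5/7, -1/4); meets PW at Z = (0, -7/20)
Z = P + t·(W−P) with t = -7/20

t = -7/20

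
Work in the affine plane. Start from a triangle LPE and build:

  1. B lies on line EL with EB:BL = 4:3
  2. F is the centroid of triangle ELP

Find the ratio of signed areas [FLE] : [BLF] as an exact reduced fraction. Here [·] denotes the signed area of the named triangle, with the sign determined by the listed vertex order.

[FLE]:[BLF] = -7/3

Work in coordinates with L = (0, 0), P = (1, 0), E = (0, 1).
1. B lies on line EL with EB:BL = 4:3 ⇒ B = (0, 3/7)
2. F is the centroid of triangle ELP ⇒ F = (1/3, 1/3)
2·[FLE] = -1/3, 2·[BLF] = 1/7
[FLE]:[BLF] = -1/3:1/7 = -7/3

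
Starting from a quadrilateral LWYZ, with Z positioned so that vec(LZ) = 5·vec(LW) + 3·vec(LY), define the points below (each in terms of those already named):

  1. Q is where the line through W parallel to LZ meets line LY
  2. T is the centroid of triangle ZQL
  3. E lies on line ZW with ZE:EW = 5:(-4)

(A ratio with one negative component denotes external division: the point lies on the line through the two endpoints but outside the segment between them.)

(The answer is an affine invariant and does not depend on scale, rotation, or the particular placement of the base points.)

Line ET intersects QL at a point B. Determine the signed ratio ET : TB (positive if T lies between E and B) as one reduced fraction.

ET:TB = -10

Assign L = (0, 0), W = (1, 0), Y = (0, 1), Z = (5, 3) — the answer is frame-independent, so this choice is without loss of generality.
1. Q is where the line through W parallel to LZ meets line LY ⇒ Q = (0, -3/5)
2. T is the centroid of triangle ZQL ⇒ T = (5/3, 4/5)
3. E lies on line ZW with ZE:EW = 5:(-4) ⇒ E = (-15, -12)
line ET meets QL at B = (0, -12/25)
T = E + t·(B−E) with t = 10/9, so ET:TB = 10/9:-1/9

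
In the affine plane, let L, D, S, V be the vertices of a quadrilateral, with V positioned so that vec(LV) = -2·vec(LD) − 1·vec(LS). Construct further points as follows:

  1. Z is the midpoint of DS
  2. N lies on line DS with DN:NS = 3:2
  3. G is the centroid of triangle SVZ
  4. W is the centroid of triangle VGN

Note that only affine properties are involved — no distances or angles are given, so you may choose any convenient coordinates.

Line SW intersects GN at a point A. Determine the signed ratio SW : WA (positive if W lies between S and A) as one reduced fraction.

SW:WA = -5

Work in coordinates with L = (0, 0), D = (1, 0), S = (0, 1), V = (-2, -1).
1. Z is the midpoint of DS ⇒ Z = (1/2, 1/2)
2. N lies on line DS with DN:NS = 3:2 ⇒ N = (2/5, 3/5)
3. G is the centroid of triangle SVZ ⇒ G = (-1/2, 1/6)
4. W is the centroid of triangle VGN ⇒ W = (-7/10, -7/90)
line SW meets GN at A = (-14/25, 31/225)
W = S + t·(A−S) with t = 5/4, so SW:WA = 5/4:-1/4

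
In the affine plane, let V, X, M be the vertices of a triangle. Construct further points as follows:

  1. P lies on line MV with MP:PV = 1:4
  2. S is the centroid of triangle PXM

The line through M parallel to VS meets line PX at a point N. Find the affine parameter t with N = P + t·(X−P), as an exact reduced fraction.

Set V = (0, 0), X = (1, 0), M = (0, 1); any affine frame gives the same invariant.
1. P lies on line MV with MP:PV = 1:4 ⇒ P = (0, 4/5)
2. S is the centroid of triangle PXM ⇒ S = (1/3, 3/5)
through M parallel to VS: direction (1/3, 3/5); meets PX at N = (-1/13, 56/65)
N = P + t·(X−P) with t = -1/13

t = -1/13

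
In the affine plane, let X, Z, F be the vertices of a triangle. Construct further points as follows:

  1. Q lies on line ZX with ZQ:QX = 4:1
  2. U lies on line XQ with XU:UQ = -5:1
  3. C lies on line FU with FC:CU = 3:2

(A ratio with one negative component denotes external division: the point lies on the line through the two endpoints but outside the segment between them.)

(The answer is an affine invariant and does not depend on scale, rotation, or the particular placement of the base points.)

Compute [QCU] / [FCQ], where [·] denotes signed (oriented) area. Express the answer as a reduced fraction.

[QCU]:[FCQ] = 2/3

Work in coordinates with X = (0, 0), Z = (1, 0), F = (0, 1).
1. Q lies on line ZX with ZQ:QX = 4:1 ⇒ Q = (1/5, 0)
2. U lies on line XQ with XU:UQ = -5:1 ⇒ U = (1/4, 0)
3. C lies on line FU with FC:CU = 3:2 ⇒ C = (3/20, 2/5)
2·[QCU] = -1/50, 2·[FCQ] = -3/100
[QCU]:[FCQ] = -1/50:-3/100 = 2/3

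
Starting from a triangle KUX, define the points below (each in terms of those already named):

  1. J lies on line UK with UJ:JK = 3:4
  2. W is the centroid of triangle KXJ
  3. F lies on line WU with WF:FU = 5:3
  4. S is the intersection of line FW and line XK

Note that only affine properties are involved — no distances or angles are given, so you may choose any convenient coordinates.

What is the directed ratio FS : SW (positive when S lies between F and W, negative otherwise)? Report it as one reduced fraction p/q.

Assign K = (0, 0), U = (1, 0), X = (0, 1) — the answer is frame-independent, so this choice is without loss of generality.
1. J lies on line UK with UJ:JK = 3:4 ⇒ J = (4/7, 0)
2. W is the centroid of triangle KXJ ⇒ W = (4/21, 1/3)
3. F lies on line WU with WF:FU = 5:3 ⇒ F = (39/56, 1/8)
4. S is the intersection of line FW and line XK ⇒ S = (0, 7/17)
S = F + t·(W−F) with t = 117/85, so FS:SW = t:(1−t) = 117/85:-32/85

FS:SW = -117/32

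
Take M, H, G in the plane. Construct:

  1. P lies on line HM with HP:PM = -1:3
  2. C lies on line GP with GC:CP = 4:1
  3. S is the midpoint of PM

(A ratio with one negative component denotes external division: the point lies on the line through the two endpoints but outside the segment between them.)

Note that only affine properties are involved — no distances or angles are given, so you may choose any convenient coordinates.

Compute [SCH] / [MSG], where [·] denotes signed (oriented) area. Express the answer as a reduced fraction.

Set M = (0, 0), H = (1, 0), G = (0, 1); any affine frame gives the same invariant.
1. P lies on line HM with HP:PM = -1:3 ⇒ P = (3/2, 0)
2. C lies on line GP with GC:CP = 4:1 ⇒ C = (6/5, 1/5)
3. S is the midpoint of PM ⇒ S = (3/4, 0)
2·[SCH] = -1/20, 2·[MSG] = 3/4
[SCH]:[MSG] = -1/20:3/4 = -1/15

[SCH]:[MSG] = -1/15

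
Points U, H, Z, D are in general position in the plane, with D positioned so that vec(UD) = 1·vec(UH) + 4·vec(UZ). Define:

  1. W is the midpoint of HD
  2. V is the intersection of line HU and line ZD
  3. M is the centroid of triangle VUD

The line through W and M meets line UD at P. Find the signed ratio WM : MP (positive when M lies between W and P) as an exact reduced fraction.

WM:MP = -11/2

Assign U = (0, 0), H = (1, 0), Z = (0, 1), D = (1, 4) — the answer is frame-independent, so this choice is without loss of generality.
1. W is the midpoint of HD ⇒ W = (1, 2)
2. V is the intersection of line HU and line ZD ⇒ V = (-1/3, 0)
3. M is the centroid of triangle VUD ⇒ M = (2/9, 4/3)
line WM meets UD at P = (4/11, 16/11)
M = W + t·(P−W) with t = 11/9, so WM:MP = 11/9:-2/9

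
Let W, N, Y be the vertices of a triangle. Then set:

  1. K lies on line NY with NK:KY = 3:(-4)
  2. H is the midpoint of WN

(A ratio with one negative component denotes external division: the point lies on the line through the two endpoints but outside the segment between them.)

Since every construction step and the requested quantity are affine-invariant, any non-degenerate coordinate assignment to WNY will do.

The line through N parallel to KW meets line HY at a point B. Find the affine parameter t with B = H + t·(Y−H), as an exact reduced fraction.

t = 3/5

Choose coordinates W = (0, 0), N = (1, 0), Y = (0, 1).
1. K lies on line NY with NK:KY = 3:(-4) ⇒ K = (4, -3)
2. H is the midpoint of WN ⇒ H = (1/2, 0)
through N parallel to KW: direction (-4, 3); meets HY at B = (1/5, 3/5)
B = H + t·(Y−H) with t = 3/5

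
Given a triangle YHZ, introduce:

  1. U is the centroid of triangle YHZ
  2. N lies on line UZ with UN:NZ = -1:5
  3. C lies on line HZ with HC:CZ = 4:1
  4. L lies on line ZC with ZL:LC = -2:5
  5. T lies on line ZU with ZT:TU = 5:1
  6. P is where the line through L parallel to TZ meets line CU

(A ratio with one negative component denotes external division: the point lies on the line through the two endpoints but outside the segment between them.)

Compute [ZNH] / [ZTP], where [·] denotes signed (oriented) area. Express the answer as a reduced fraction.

Assign Y = (0, 0), H = (1, 0), Z = (0, 1) — the answer is frame-independent, so this choice is without loss of generality.
1. U is the centroid of triangle YHZ ⇒ U = (1/3, 1/3)
2. N lies on line UZ with UN:NZ = -1:5 ⇒ N = (5/12, 1/6)
3. C lies on line HZ with HC:CZ = 4:1 ⇒ C = (1/5, 4/5)
4. L lies on line ZC with ZL:LC = -2:5 ⇒ L = (-2/15, 17/15)
5. T lies on line ZU with ZT:TU = 5:1 ⇒ T = (5/18, 4/9)
6. P is where the line through L parallel to TZ meets line CU ⇒ P = (19/45, 1/45)
2·[ZNH] = 5/12, 2·[ZTP] = -1/27
[ZNH]:[ZTP] = 5/12:-1/27 = -45/4

[ZNH]:[ZTP] = -45/4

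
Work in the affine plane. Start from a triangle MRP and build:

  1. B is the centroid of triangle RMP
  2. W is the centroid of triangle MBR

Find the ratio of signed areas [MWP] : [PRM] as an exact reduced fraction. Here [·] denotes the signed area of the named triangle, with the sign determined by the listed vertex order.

[MWP]:[PRM] = -4/9

Choose coordinates M = (0, 0), R = (1, 0), P = (0, 1).
1. B is the centroid of triangle RMP ⇒ B = (1/3, 1/3)
2. W is the centroid of triangle MBR ⇒ W = (4/9, 1/9)
2·[MWP] = 4/9, 2·[PRM] = -1
[MWP]:[PRM] = 4/9:-1 = -4/9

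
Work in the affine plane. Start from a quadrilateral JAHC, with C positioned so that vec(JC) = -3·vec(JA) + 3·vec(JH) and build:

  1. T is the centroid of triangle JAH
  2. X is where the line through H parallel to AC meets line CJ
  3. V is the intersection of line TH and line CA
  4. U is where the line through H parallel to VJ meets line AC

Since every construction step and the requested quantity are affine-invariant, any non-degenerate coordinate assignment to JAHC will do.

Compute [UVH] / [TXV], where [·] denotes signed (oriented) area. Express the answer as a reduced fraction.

Choose coordinates J = (0, 0), A = (1, 0), H = (0, 1), C = (-3, 3).
1. T is the centroid of triangle JAH ⇒ T = (1/3, 1/3)
2. X is where the line through H parallel to AC meets line CJ ⇒ X = (-4, 4)
3. V is the intersection of line TH and line CA ⇒ V = (1/5, 3/5)
4. U is where the line through H parallel to VJ meets line AC ⇒ U = (-1/15, 4/5)
2·[UVH] = 1/15, 2·[TXV] = -2/3
[UVH]:[TXV] = 1/15:-2/3 = -1/10

[UVH]:[TXV] = -1/10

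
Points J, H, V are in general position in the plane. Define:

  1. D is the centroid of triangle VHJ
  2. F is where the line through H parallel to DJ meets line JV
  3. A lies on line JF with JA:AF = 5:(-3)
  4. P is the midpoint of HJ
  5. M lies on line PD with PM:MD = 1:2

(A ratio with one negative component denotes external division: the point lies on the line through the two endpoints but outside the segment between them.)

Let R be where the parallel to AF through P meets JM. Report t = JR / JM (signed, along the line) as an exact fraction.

Work in coordinates with J = (0, 0), H = (1, 0), V = (0, 1).
1. D is the centroid of triangle VHJ ⇒ D = (1/3, 1/3)
2. F is where the line through H parallel to DJ meets line JV ⇒ F = (0, -1)
3. A lies on line JF with JA:AF = 5:(-3) ⇒ A = (0, -5/2)
4. P is the midpoint of HJ ⇒ P = (1/2, 0)
5. M lies on line PD with PM:MD = 1:2 ⇒ M = (4/9, 1/9)
through P parallel to AF: direction (0, 3/2); meets JM at R = (1/2, 1/8)
R = J + t·(M−J) with t = 9/8

t = 9/8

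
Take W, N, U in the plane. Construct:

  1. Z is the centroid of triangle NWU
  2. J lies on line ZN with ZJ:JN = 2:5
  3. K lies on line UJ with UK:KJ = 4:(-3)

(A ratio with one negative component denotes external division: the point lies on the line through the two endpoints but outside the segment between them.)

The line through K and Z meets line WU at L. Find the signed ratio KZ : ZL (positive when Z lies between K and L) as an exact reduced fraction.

Assign W = (0, 0), N = (1, 0), U = (0, 1) — the answer is frame-independent, so this choice is without loss of generality.
1. Z is the centroid of triangle NWU ⇒ Z = (1/3, 1/3)
2. J lies on line ZN with ZJ:JN = 2:5 ⇒ J = (11/21, 5/21)
3. K lies on line UJ with UK:KJ = 4:(-3) ⇒ K = (44/21, -43/21)
line KZ meets WU at L = (0, 29/37)
Z = K + t·(L−K) with t = 37/44, so KZ:ZL = 37/44:7/44

KZ:ZL = 37/7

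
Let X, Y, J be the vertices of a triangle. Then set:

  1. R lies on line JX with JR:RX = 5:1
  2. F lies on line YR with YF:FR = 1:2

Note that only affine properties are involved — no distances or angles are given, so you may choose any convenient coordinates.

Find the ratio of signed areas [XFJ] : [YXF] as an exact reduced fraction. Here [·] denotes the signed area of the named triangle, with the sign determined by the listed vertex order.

Choose coordinates X = (0, 0), Y = (1, 0), J = (0, 1).
1. R lies on line JX with JR:RX = 5:1 ⇒ R = (0, 1/6)
2. F lies on line YR with YF:FR = 1:2 ⇒ F = (2/3, 1/18)
2·[XFJ] = 2/3, 2·[YXF] = -1/18
[XFJ]:[YXF] = 2/3:-1/18 = -12

[XFJ]:[YXF] = -12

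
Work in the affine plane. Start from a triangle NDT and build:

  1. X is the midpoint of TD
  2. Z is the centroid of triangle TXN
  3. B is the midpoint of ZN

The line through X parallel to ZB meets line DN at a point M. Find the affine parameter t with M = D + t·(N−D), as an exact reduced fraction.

t = 2/3

Choose coordinates N = (0, 0), D = (1, 0), T = (0, 1).
1. X is the midpoint of TD ⇒ X = (1/2, 1/2)
2. Z is the centroid of triangle TXN ⇒ Z = (1/6, 1/2)
3. B is the midpoint of ZN ⇒ B = (1/12, 1/4)
through X parallel to ZB: direction (-1/12, -1/4); meets DN at M = (1/3, 0)
M = D + t·(N−D) with t = 2/3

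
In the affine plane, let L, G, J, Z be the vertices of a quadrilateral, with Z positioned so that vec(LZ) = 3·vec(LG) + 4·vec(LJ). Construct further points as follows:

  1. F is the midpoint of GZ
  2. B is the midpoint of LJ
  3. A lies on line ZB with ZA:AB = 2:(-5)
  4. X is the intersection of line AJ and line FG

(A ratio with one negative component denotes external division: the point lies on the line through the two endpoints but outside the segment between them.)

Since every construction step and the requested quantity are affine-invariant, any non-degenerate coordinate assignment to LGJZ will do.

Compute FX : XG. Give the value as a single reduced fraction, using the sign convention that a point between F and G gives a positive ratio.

FX:XG = -17/31

Work in coordinates with L = (0, 0), G = (1, 0), J = (0, 1), Z = (3, 4).
1. F is the midpoint of GZ ⇒ F = (2, 2)
2. B is the midpoint of LJ ⇒ B = (0, 1/2)
3. A lies on line ZB with ZA:AB = 2:(-5) ⇒ A = (5, 19/3)
4. X is the intersection of line AJ and line FG ⇒ X = (45/14, 31/7)
X = F + t·(G−F) with t = -17/14, so FX:XG = t:(1−t) = -17/14:31/14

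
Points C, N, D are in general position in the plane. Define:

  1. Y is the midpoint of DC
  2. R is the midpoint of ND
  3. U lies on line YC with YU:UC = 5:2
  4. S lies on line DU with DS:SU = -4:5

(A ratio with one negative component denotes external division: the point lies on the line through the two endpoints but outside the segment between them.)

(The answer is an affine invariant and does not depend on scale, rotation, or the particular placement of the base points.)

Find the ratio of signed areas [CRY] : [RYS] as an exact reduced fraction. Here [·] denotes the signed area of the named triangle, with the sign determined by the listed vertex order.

[CRY]:[RYS] = -7/55

Work in coordinates with C = (0, 0), N = (1, 0), D = (0, 1).
1. Y is the midpoint of DC ⇒ Y = (0, 1/2)
2. R is the midpoint of ND ⇒ R = (1/2, 1/2)
3. U lies on line YC with YU:UC = 5:2 ⇒ U = (0, 1/7)
4. S lies on line DU with DS:SU = -4:5 ⇒ S = (0, 31/7)
2·[CRY] = 1/4, 2·[RYS] = -55/28
[CRY]:[RYS] = 1/4:-55/28 = -7/55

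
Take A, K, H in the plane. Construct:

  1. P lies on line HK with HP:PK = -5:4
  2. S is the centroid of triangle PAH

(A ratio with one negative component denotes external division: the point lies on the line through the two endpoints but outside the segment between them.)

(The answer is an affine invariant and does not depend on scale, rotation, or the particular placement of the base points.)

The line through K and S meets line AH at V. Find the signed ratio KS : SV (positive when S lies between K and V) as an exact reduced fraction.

Choose coordinates A = (0, 0), K = (1, 0), H = (0, 1).
1. P lies on line HK with HP:PK = -5:4 ⇒ P = (5, -4)
2. S is the centroid of triangle PAH ⇒ S = (5/3, -1)
line KS meets AH at V = (0, 3/2)
S = K + t·(V−K) with t = -2/3, so KS:SV = -2/3:5/3

KS:SV = -2/5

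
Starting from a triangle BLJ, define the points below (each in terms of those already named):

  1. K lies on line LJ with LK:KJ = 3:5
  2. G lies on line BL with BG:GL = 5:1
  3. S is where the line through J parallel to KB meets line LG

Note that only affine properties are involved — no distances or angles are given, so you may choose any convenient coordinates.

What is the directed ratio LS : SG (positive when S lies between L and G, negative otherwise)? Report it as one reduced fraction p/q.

LS:SG = -16/15

Set B = (0, 0), L = (1, 0), J = (0, 1); any affine frame gives the same invariant.
1. K lies on line LJ with LK:KJ = 3:5 ⇒ K = (5/8, 3/8)
2. G lies on line BL with BG:GL = 5:1 ⇒ G = (5/6, 0)
3. S is where the line through J parallel to KB meets line LG ⇒ S = (-5/3, 0)
S = L + t·(G−L) with t = 16, so LS:SG = t:(1−t) = 16:-15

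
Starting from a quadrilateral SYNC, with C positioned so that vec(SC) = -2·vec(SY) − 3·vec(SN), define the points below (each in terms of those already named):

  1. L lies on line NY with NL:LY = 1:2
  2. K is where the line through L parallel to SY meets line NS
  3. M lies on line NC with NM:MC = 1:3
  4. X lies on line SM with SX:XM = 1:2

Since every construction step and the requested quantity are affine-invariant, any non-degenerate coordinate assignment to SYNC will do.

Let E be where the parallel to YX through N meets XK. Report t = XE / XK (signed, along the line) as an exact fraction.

t = 3/2

Set S = (0, 0), Y = (1, 0), N = (0, 1), C = (-2, -3); any affine frame gives the same invariant.
1. L lies on line NY with NL:LY = 1:2 ⇒ L = (1/3, 2/3)
2. K is where the line through L parallel to SY meets line NS ⇒ K = (0, 2/3)
3. M lies on line NC with NM:MC = 1:3 ⇒ M = (-1/2, 0)
4. X lies on line SM with SX:XM = 1:2 ⇒ X = (-1/6, 0)
through N parallel to YX: direction (-7/6, 0); meets XK at E = (1/12, 1)
E = X + t·(K−X) with t = 3/2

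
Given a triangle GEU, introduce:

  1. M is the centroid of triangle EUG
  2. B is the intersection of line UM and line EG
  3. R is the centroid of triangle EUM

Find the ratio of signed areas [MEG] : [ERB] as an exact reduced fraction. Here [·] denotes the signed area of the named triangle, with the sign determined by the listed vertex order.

Assign G = (0, 0), E = (1, 0), U = (0, 1) — the answer is frame-independent, so this choice is without loss of generality.
1. M is the centroid of triangle EUG ⇒ M = (1/3, 1/3)
2. B is the intersection of line UM and line EG ⇒ B = (1/2, 0)
3. R is the centroid of triangle EUM ⇒ R = (4/9, 4/9)
2·[MEG] = -1/3, 2·[ERB] = 2/9
[MEG]:[ERB] = -1/3:2/9 = -3/2

[MEG]:[ERB] = -3/2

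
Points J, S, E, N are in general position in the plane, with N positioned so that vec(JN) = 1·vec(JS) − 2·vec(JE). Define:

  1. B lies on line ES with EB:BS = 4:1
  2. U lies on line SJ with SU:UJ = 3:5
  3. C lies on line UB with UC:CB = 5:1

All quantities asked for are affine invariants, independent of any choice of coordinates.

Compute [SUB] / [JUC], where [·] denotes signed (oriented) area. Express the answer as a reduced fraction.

Set J = (0, 0), S = (1, 0), E = (0, 1), N = (1, -2); any affine frame gives the same invariant.
1. B lies on line ES with EB:BS = 4:1 ⇒ B = (4/5, 1/5)
2. U lies on line SJ with SU:UJ = 3:5 ⇒ U = (5/8, 0)
3. C lies on line UB with UC:CB = 5:1 ⇒ C = (37/48, 1/6)
2·[SUB] = -3/40, 2·[JUC] = 5/48
[SUB]:[JUC] = -3/40:5/48 = -18/25

[SUB]:[JUC] = -18/25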